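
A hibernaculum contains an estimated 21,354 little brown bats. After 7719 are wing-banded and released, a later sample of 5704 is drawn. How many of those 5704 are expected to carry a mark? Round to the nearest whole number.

Expected recaptures E[R] = M·C / N.
E[R] = 7719 × 5704 / 21354 = 44029176 / 21354 ≈ 2061.9 → 2062

expected recaptures ≈ 2062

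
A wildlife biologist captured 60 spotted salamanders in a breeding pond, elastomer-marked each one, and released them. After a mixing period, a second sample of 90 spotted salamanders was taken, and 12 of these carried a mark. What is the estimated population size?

N = 450

The marked fraction in the recapture sample should equal the marked fraction in the population: 12/90 = 60/N.
N = (60 × 90) / 12 = 5400 / 12 = 450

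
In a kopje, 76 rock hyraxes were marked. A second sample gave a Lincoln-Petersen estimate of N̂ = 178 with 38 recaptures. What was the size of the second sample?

C = 89

From N = M·C/R: C = N·R / M = 178·38 / 76 = 6764 / 76 = 89.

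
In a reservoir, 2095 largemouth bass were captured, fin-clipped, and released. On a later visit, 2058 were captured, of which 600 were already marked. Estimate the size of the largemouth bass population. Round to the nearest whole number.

If marked individuals mix randomly, R/C ≈ M/N, giving N ≈ M·C/R.
N = (2095 × 2058) / 600 = 4311510 / 600 ≈ 7185.9 → 7186

N ≈ 7186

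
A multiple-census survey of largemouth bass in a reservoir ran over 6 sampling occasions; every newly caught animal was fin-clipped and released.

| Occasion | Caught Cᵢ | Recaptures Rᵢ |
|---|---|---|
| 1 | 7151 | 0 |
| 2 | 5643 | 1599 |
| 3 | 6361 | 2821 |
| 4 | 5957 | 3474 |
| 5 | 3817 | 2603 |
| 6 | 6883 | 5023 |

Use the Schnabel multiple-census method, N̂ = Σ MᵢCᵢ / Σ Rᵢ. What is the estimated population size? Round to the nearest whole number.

N ≈ 25,253

Marked at large before each occasion: Mᵢ = Σⱼ<ᵢ (Cⱼ − Rⱼ) → M1=0, M2=7151, M3=11195, M4=14735, M5=17218, M6=18432
Σ MᵢCᵢ = 0·7151 + 7151·5643 + 11195·6361 + 14735·5957 + 17218·3817 + 18432·6883 = 0 + 40353093 + 71211395 + 87776395 + 65721106 + 126867456 = 391929445
Σ Rᵢ = 0 + 1599 + 2821 + 3474 + 2603 + 5023 = 15520
N̂ = 391929445 / 15520 ≈ 25253.2 → 25253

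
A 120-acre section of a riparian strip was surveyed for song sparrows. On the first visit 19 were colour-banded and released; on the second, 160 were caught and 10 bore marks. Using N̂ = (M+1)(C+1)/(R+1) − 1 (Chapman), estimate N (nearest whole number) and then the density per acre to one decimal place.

density ≈ 2.4 song sparrows per acre

N̂ = 20·161/11 − 1 = 3220/11 − 1 ≈ 291.7 → 292
Density = N̂ / area = 292 / 120 ≈ 2.43 → 2.4 per acre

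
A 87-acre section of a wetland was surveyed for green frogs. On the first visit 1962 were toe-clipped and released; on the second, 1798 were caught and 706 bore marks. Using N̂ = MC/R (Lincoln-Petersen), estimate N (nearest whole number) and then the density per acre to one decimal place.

density ≈ 57.4 green frogs per acre

N̂ = 1962·1798/706 = 3527676/706 ≈ 4996.7 → 4997
Density = N̂ / area = 4997 / 87 ≈ 57.44 → 57.4 per acre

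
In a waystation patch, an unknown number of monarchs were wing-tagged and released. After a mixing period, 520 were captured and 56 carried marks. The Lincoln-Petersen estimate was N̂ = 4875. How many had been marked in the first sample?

From N = M·C/R: M = N·R / C = 4875·56 / 520 = 273000 / 520 = 525.

M = 525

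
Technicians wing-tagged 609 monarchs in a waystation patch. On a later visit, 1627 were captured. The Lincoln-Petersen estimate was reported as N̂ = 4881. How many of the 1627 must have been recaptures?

R = 203

From N = M·C/R: R = M·C / N = 609·1627 / 4881 = 990843 / 4881 = 203.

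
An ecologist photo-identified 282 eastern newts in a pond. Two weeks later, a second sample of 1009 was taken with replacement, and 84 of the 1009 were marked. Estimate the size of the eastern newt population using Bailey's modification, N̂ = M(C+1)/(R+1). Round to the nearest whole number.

N ≈ 3351

N̂ = 282·(1009+1)/(84+1) = 282·1010/85 = 284820/85 ≈ 3350.8 → 3351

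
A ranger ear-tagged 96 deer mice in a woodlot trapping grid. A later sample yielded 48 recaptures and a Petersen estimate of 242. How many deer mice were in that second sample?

C = 121

From N = M·C/R: C = N·R / M = 242·48 / 96 = 11616 / 96 = 121.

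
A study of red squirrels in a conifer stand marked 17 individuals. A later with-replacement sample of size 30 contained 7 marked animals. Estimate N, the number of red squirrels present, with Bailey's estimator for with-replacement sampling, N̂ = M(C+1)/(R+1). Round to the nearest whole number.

N̂ = 17·(30+1)/(7+1) = 17·31/8 = 527/8 ≈ 65.9 → 66

N ≈ 66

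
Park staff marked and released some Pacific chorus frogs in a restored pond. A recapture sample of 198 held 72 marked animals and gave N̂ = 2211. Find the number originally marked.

M = 804

From N = M·C/R: M = N·R / C = 2211·72 / 198 = 159192 / 198 = 804.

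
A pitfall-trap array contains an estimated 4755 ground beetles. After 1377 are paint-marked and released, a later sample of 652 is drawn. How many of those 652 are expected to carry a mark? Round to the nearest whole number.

expected recaptures ≈ 189

The marked fraction of the population is 1377/4755, so in a sample of 652 expect C·(M/N) marked.
E[R] = 1377 × 652 / 4755 = 897804 / 4755 ≈ 188.8 → 189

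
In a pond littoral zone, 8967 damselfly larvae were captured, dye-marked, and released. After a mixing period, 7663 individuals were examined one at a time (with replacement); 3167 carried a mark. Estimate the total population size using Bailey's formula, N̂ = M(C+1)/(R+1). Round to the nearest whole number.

N ≈ 21,693

N̂ = 8967·(7663+1)/(3167+1) = 8967·7664/3168 = 68723088/3168 ≈ 21692.9 → 21693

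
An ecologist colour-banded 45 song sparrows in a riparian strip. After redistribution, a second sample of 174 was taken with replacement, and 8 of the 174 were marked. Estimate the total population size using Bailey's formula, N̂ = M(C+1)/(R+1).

N = 875

N̂ = 45·(174+1)/(8+1) = 45·175/9 = 7875/9 = 875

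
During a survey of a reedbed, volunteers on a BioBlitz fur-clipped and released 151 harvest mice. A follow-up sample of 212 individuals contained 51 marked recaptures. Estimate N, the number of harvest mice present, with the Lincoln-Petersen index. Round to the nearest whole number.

N ≈ 628

N = (151 × 212) / 51 = 32012 / 51 ≈ 627.7 → 628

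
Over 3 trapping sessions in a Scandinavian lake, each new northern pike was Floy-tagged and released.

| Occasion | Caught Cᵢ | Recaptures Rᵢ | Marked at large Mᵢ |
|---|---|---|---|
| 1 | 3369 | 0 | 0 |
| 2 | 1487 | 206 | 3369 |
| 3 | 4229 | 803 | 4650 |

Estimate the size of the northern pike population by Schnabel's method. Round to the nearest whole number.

N ≈ 24,454

Σ MᵢCᵢ = 0·3369 + 3369·1487 + 4650·4229 = 0 + 5009703 + 19664850 = 24674553
Σ Rᵢ = 0 + 206 + 803 = 1009
N̂ = 24674553 / 1009 ≈ 24454.46 → 24454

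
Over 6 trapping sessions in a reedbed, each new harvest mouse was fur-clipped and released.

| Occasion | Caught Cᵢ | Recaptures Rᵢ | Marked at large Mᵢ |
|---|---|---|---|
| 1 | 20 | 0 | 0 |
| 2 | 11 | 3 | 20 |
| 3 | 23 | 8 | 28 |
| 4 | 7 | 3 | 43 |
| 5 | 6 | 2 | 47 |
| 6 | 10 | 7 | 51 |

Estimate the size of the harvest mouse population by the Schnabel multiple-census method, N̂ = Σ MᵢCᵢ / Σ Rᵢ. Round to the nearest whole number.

Σ MᵢCᵢ = 0·20 + 20·11 + 28·23 + 43·7 + 47·6 + 51·10 = 0 + 220 + 644 + 301 + 282 + 510 = 1957
Σ Rᵢ = 0 + 3 + 8 + 3 + 2 + 7 = 23
N̂ = 1957 / 23 ≈ 85.1 → 85

N ≈ 85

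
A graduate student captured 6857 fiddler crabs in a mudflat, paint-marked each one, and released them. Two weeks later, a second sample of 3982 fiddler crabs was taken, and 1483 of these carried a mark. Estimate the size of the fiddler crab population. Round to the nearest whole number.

N ≈ 18,412

Lincoln-Petersen assumes M/N = R/C, so N = M·C / R.
N = (6857 × 3982) / 1483 = 27304574 / 1483 ≈ 18411.7 → 18412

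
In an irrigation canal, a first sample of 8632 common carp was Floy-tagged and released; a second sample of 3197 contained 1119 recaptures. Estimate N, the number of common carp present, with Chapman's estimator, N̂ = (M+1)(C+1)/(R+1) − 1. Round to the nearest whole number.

N ≈ 24,649

N̂ = (8632+1)(3197+1)/(1119+1) − 1 = 8633·3198/1120 − 1
= 27608334/1120 − 1 ≈ 24650.3 − 1 ≈ 24649.3 → 24649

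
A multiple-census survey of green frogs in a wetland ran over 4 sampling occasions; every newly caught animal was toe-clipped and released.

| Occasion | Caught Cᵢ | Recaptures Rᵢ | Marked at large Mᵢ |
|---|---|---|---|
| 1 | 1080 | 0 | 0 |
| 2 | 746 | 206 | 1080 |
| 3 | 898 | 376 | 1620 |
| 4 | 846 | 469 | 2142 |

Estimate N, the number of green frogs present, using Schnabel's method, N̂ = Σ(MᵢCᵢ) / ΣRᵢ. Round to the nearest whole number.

N ≈ 3875

Σ MᵢCᵢ = 0·1080 + 1080·746 + 1620·898 + 2142·846 = 0 + 805680 + 1454760 + 1812132 = 4072572
Σ Rᵢ = 0 + 206 + 376 + 469 = 1051
N̂ = 4072572 / 1051 ≈ 3874.9 → 3875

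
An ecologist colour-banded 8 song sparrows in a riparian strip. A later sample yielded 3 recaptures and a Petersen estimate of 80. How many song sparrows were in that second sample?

From N = M·C/R: C = N·R / M = 80·3 / 8 = 240 / 8 = 30.

C = 30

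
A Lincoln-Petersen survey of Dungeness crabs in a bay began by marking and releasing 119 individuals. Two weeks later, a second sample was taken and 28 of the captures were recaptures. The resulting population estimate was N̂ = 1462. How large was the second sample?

From N = M·C/R: C = N·R / M = 1462·28 / 119 = 40936 / 119 = 344.

C = 344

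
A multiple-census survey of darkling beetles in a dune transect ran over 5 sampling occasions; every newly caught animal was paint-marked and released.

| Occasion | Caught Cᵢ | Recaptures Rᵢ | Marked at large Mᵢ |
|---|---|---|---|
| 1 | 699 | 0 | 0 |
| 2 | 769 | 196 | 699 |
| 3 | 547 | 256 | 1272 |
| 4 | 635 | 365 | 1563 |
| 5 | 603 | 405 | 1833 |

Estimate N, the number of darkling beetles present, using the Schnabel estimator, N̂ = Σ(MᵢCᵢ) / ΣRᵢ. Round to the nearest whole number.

N ≈ 2726

Σ MᵢCᵢ = 0·699 + 699·769 + 1272·547 + 1563·635 + 1833·603 = 0 + 537531 + 695784 + 992505 + 1105299 = 3331119
Σ Rᵢ = 0 + 196 + 256 + 365 + 405 = 1222
N̂ = 3331119 / 1222 ≈ 2726.0 → 2726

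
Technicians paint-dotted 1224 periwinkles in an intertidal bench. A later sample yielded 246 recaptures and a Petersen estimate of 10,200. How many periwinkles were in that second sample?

From N = M·C/R: C = N·R / M = 10200·246 / 1224 = 2509200 / 1224 = 2050.

C = 2050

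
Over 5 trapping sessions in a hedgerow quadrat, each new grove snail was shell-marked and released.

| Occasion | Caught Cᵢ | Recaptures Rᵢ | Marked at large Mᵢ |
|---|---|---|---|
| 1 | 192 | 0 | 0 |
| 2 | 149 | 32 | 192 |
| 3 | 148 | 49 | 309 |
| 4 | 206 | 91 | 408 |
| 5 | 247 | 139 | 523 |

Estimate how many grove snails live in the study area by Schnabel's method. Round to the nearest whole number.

Σ MᵢCᵢ = 0·192 + 192·149 + 309·148 + 408·206 + 523·247 = 0 + 28608 + 45732 + 84048 + 129181 = 287569
Σ Rᵢ = 0 + 32 + 49 + 91 + 139 = 311
N̂ = 287569 / 311 ≈ 924.7 → 925

N ≈ 925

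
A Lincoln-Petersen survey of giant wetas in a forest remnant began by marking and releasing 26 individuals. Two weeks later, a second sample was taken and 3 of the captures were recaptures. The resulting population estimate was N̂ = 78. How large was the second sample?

C = 9

From N = M·C/R: C = N·R / M = 78·3 / 26 = 234 / 26 = 9.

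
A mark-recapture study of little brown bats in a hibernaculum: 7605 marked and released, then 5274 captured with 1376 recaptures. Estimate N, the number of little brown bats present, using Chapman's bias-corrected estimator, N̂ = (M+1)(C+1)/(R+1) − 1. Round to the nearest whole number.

N ≈ 29,136

N̂ = (7605+1)(5274+1)/(1376+1) − 1 = 7606·5275/1377 − 1
= 40121650/1377 − 1 ≈ 29137.0 − 1 ≈ 29136.0 → 29136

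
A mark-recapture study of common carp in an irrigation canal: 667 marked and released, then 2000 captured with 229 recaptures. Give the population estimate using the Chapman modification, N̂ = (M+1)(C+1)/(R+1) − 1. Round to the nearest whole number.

N ≈ 5811

N̂ = (667+1)(2000+1)/(229+1) − 1 = 668·2001/230 − 1
= 1336668/230 − 1 ≈ 5811.6 − 1 ≈ 5810.6 → 5811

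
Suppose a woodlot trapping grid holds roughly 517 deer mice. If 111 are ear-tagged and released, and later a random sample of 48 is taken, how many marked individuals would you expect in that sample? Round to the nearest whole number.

expected recaptures ≈ 10

Expected recaptures E[R] = M·C / N.
E[R] = 111 × 48 / 517 = 5328 / 517 ≈ 10.3 → 10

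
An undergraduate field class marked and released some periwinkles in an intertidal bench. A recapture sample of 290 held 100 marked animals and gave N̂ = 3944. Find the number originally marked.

From N = M·C/R: M = N·R / C = 3944·100 / 290 = 394400 / 290 = 1360.

M = 1360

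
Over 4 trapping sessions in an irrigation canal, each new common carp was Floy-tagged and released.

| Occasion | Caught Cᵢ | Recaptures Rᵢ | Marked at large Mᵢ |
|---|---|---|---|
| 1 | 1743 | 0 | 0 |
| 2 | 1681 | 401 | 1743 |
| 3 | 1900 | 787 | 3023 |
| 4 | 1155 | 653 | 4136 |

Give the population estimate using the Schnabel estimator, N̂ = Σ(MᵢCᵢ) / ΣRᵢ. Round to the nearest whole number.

N ≈ 7306

Σ MᵢCᵢ = 0·1743 + 1743·1681 + 3023·1900 + 4136·1155 = 0 + 2929983 + 5743700 + 4777080 = 13450763
Σ Rᵢ = 0 + 401 + 787 + 653 = 1841
N̂ = 13450763 / 1841 ≈ 7306.2 → 7306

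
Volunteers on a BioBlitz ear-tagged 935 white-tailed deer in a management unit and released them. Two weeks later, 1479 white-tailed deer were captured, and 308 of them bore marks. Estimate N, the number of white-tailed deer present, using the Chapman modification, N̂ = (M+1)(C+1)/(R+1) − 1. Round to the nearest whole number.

N ≈ 4482

N̂ = (935+1)(1479+1)/(308+1) − 1 = 936·1480/309 − 1
= 1385280/309 − 1 ≈ 4483.1 − 1 ≈ 4482.1 → 4482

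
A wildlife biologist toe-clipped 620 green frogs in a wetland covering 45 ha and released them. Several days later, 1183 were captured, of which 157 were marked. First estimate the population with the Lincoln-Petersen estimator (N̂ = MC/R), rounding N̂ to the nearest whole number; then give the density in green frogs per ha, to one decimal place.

density ≈ 103.8 green frogs per ha

N̂ = 620·1183/157 = 733460/157 ≈ 4671.7 → 4672
Density = N̂ / area = 4672 / 45 ≈ 103.82 → 103.8 per ha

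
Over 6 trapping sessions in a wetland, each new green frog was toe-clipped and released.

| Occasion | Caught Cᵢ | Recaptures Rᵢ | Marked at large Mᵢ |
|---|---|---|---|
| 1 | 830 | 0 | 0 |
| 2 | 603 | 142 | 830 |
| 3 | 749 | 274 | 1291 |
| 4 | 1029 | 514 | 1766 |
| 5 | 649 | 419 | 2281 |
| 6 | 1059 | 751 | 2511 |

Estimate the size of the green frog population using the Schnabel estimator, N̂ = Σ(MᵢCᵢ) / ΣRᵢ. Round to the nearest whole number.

Σ MᵢCᵢ = 0·830 + 830·603 + 1291·749 + 1766·1029 + 2281·649 + 2511·1059 = 0 + 500490 + 966959 + 1817214 + 1480369 + 2659149 = 7424181
Σ Rᵢ = 0 + 142 + 274 + 514 + 419 + 751 = 2100
N̂ = 7424181 / 2100 ≈ 3535.3 → 3535

N ≈ 3535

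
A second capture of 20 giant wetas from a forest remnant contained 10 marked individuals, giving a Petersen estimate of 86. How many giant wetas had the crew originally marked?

From N = M·C/R: M = N·R / C = 86·10 / 20 = 860 / 20 = 43.

M = 43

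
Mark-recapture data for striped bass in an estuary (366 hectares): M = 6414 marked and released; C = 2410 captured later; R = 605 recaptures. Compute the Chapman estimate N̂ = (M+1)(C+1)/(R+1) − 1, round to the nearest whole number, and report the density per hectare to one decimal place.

density ≈ 69.7 striped bass per hectare

N̂ = 6415·2411/606 − 1 = 15466565/606 − 1 ≈ 25521.4 → 25521
Density = N̂ / area = 25521 / 366 ≈ 69.73 → 69.7 per hectare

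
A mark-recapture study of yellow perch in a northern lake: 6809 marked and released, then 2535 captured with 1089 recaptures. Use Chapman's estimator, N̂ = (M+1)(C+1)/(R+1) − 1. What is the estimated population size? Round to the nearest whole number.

N̂ = (6809+1)(2535+1)/(1089+1) − 1 = 6810·2536/1090 − 1
= 17270160/1090 − 1 ≈ 15844.2 − 1 ≈ 15843.2 → 15843

N ≈ 15,843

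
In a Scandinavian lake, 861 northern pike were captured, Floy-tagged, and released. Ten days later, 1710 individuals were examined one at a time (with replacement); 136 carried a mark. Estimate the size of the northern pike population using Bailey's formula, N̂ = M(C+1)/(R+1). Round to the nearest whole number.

N ≈ 10,753

N̂ = 861·(1710+1)/(136+1) = 861·1711/137 = 1473171/137 ≈ 10753.1 → 10753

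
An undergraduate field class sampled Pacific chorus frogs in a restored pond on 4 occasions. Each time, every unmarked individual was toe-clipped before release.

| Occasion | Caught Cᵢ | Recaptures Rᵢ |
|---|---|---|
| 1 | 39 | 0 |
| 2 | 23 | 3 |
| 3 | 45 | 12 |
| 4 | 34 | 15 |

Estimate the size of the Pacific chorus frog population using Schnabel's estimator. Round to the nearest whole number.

Marked at large before each occasion: Mᵢ = Σⱼ<ᵢ (Cⱼ − Rⱼ) → M1=0, M2=39, M3=59, M4=92
Σ MᵢCᵢ = 0·39 + 39·23 + 59·45 + 92·34 = 0 + 897 + 2655 + 3128 = 6680
Σ Rᵢ = 0 + 3 + 12 + 15 = 30
N̂ = 6680 / 30 ≈ 222.7 → 223

N ≈ 223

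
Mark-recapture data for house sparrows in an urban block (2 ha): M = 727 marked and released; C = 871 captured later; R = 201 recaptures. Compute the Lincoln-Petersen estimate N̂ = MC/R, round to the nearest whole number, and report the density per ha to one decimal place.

N̂ = 727·871/201 = 633217/201 ≈ 3150.3 → 3150
Density = N̂ / area = 3150 / 2 = 1575.0 per ha

density ≈ 1575.0 house sparrows per ha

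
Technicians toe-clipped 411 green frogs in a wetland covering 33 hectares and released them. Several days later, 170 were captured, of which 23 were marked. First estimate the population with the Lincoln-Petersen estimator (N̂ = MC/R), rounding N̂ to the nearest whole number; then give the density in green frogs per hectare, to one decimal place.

density ≈ 92.1 green frogs per hectare

N̂ = 411·170/23 = 69870/23 ≈ 3037.8 → 3038
Density = N̂ / area = 3038 / 33 ≈ 92.06 → 92.1 per hectare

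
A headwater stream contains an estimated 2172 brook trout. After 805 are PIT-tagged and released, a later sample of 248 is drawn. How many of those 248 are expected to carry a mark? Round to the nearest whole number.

expected recaptures ≈ 92

The marked fraction of the population is 805/2172, so in a sample of 248 expect C·(M/N) marked.
E[R] = 805 × 248 / 2172 = 199640 / 2172 ≈ 91.9 → 92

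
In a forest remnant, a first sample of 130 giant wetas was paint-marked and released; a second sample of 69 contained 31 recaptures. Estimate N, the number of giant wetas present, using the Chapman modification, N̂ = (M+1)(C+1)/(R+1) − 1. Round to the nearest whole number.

N ≈ 286

N̂ = (130+1)(69+1)/(31+1) − 1 = 131·70/32 − 1
= 9170/32 − 1 ≈ 286.6 − 1 ≈ 285.6 → 286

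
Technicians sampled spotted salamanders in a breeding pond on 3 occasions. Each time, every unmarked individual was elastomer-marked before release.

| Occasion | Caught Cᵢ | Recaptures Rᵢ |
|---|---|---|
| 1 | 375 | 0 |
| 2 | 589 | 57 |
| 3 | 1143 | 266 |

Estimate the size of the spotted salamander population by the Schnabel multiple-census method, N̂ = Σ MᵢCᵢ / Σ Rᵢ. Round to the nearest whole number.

N ≈ 3893

Marked at large before each occasion: Mᵢ = Σⱼ<ᵢ (Cⱼ − Rⱼ) → M1=0, M2=375, M3=907
Σ MᵢCᵢ = 0·375 + 375·589 + 907·1143 = 0 + 220875 + 1036701 = 1257576
Σ Rᵢ = 0 + 57 + 266 = 323
N̂ = 1257576 / 323 ≈ 3893.4 → 3893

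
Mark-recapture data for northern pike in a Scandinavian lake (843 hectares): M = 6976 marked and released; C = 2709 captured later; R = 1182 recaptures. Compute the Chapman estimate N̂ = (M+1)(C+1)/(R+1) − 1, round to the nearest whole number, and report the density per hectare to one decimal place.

density ≈ 19.0 northern pike per hectare

N̂ = 6977·2710/1183 − 1 = 18907670/1183 − 1 ≈ 15981.8 → 15982
Density = N̂ / area = 15982 / 843 ≈ 18.96 → 19.0 per hectare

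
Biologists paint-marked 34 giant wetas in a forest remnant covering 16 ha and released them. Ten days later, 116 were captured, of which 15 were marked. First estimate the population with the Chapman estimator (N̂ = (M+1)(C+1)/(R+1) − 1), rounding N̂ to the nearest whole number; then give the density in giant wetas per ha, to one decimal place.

density ≈ 15.9 giant wetas per ha

N̂ = 35·117/16 − 1 = 4095/16 − 1 ≈ 254.9 → 255
Density = N̂ / area = 255 / 16 ≈ 15.94 → 15.9 per ha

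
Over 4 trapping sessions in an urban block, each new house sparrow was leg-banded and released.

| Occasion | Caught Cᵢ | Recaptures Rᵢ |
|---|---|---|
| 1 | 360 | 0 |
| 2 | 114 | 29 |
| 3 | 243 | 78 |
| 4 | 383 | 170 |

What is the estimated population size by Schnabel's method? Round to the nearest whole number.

N ≈ 1382

Marked at large before each occasion: Mᵢ = Σⱼ<ᵢ (Cⱼ − Rⱼ) → M1=0, M2=360, M3=445, M4=610
Σ MᵢCᵢ = 0·360 + 360·114 + 445·243 + 610·383 = 0 + 41040 + 108135 + 233630 = 382805
Σ Rᵢ = 0 + 29 + 78 + 170 = 277
N̂ = 382805 / 277 ≈ 1382.0 → 1382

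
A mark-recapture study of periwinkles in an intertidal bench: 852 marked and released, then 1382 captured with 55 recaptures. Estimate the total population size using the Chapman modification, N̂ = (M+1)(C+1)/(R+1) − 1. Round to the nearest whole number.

N ≈ 21,065

N̂ = (852+1)(1382+1)/(55+1) − 1 = 853·1383/56 − 1
= 1179699/56 − 1 ≈ 21066.1 − 1 ≈ 21065.1 → 21065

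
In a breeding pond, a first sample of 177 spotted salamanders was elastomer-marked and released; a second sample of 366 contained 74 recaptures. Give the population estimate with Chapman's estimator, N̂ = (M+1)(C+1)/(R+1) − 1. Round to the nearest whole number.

N ≈ 870

N̂ = (177+1)(366+1)/(74+1) − 1 = 178·367/75 − 1
= 65326/75 − 1 ≈ 871.0 − 1 ≈ 870.0 → 870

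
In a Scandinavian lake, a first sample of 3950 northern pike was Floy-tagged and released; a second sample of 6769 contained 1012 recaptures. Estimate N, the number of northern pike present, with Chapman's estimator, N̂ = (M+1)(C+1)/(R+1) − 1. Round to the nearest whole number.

N̂ = (3950+1)(6769+1)/(1012+1) − 1 = 3951·6770/1013 − 1
= 26748270/1013 − 1 ≈ 26405.0 − 1 ≈ 26404.0 → 26404

N ≈ 26,404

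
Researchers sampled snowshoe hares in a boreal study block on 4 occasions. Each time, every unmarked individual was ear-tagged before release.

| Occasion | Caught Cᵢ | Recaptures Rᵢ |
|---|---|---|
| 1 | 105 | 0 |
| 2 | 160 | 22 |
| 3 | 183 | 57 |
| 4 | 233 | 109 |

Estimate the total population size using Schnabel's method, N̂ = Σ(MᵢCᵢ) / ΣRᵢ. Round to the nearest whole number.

N ≈ 783

Marked at large before each occasion: Mᵢ = Σⱼ<ᵢ (Cⱼ − Rⱼ) → M1=0, M2=105, M3=243, M4=369
Σ MᵢCᵢ = 0·105 + 105·160 + 243·183 + 369·233 = 0 + 16800 + 44469 + 85977 = 147246
Σ Rᵢ = 0 + 22 + 57 + 109 = 188
N̂ = 147246 / 188 ≈ 783.2 → 783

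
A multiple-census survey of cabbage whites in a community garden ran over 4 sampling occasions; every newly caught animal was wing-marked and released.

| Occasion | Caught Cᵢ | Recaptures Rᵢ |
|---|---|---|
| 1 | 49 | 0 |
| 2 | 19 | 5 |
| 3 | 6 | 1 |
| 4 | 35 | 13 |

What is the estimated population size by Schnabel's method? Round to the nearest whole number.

N ≈ 194

Marked at large before each occasion: Mᵢ = Σⱼ<ᵢ (Cⱼ − Rⱼ) → M1=0, M2=49, M3=63, M4=68
Σ MᵢCᵢ = 0·49 + 49·19 + 63·6 + 68·35 = 0 + 931 + 378 + 2380 = 3689
Σ Rᵢ = 0 + 5 + 1 + 13 = 19
N̂ = 3689 / 19 ≈ 194.2 → 194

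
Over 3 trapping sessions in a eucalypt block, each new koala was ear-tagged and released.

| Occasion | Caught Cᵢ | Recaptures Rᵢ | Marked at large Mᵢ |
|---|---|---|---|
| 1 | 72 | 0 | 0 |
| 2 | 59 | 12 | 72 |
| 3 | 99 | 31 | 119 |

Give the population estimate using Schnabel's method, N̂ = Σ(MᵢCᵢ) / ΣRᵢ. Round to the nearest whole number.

N ≈ 373

Σ MᵢCᵢ = 0·72 + 72·59 + 119·99 = 0 + 4248 + 11781 = 16029
Σ Rᵢ = 0 + 12 + 31 = 43
N̂ = 16029 / 43 ≈ 372.8 → 373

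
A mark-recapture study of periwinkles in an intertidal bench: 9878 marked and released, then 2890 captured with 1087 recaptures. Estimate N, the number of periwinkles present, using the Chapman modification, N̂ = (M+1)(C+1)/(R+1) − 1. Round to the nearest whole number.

N ≈ 26,249

N̂ = (9878+1)(2890+1)/(1087+1) − 1 = 9879·2891/1088 − 1
= 28560189/1088 − 1 ≈ 26250.2 − 1 ≈ 26249.2 → 26249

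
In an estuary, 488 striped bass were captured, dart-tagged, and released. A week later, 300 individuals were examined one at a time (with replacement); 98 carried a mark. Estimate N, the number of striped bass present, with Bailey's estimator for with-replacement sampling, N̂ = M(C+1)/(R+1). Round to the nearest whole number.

N̂ = 488·(300+1)/(98+1) = 488·301/99 = 146888/99 ≈ 1483.7 → 1484

N ≈ 1484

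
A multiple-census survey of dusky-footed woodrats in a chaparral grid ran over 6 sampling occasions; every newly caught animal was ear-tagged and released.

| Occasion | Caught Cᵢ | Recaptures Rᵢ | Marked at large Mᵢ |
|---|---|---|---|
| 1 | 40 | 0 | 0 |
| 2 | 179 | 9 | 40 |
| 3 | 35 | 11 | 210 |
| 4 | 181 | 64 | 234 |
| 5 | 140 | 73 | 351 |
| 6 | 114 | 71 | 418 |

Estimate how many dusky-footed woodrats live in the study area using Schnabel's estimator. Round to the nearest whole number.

N ≈ 674

Σ MᵢCᵢ = 0·40 + 40·179 + 210·35 + 234·181 + 351·140 + 418·114 = 0 + 7160 + 7350 + 42354 + 49140 + 47652 = 153656
Σ Rᵢ = 0 + 9 + 11 + 64 + 73 + 71 = 228
N̂ = 153656 / 228 ≈ 673.9 → 674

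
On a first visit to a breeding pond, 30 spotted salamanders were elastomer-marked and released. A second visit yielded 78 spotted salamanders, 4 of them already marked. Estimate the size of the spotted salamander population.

N = 585

N = (30 × 78) / 4 = 2340 / 4 = 585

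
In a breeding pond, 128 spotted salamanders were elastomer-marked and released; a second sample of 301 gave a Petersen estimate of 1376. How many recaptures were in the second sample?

R = 28

From N = M·C/R: R = M·C / N = 128·301 / 1376 = 38528 / 1376 = 28.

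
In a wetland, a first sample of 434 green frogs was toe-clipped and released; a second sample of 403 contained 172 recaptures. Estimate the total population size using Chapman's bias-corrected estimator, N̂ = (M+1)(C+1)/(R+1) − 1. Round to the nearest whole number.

N ≈ 1015

N̂ = (434+1)(403+1)/(172+1) − 1 = 435·404/173 − 1
= 175740/173 − 1 ≈ 1015.8 − 1 ≈ 1014.8 → 1015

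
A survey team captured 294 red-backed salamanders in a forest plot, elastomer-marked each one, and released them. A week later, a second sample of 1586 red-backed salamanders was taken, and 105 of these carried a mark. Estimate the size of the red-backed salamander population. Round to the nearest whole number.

N = (294 × 1586) / 105 = 466284 / 105 ≈ 4440.8 → 4441

N ≈ 4441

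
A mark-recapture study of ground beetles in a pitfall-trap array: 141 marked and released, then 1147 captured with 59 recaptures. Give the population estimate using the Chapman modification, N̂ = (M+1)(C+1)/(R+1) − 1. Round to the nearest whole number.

N̂ = (141+1)(1147+1)/(59+1) − 1 = 142·1148/60 − 1
= 163016/60 − 1 ≈ 2716.9 − 1 ≈ 2715.9 → 2716

N ≈ 2716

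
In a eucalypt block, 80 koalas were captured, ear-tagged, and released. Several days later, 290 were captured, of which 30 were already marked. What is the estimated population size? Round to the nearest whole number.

N ≈ 773

Lincoln-Petersen assumes M/N = R/C, so N = M·C / R.
N = (80 × 290) / 30 = 23200 / 30 ≈ 773.3 → 773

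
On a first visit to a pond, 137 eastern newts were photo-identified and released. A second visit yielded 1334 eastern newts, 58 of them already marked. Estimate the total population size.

If marked individuals mix randomly, R/C ≈ M/N, giving N ≈ M·C/R.
N = (137 × 1334) / 58 = 182758 / 58 = 3151

N = 3151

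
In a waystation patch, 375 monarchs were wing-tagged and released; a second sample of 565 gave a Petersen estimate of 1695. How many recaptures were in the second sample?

R = 125

From N = M·C/R: R = M·C / N = 375·565 / 1695 = 211875 / 1695 = 125.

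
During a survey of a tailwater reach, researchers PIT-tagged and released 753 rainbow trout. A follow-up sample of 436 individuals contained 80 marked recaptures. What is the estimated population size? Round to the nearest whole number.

If marked individuals mix randomly, R/C ≈ M/N, giving N ≈ M·C/R.
N = (753 × 436) / 80 = 328308 / 80 ≈ 4103.9 → 4104

N ≈ 4104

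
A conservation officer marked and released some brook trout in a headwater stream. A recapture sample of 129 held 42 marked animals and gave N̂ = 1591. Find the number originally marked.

M = 518

From N = M·C/R: M = N·R / C = 1591·42 / 129 = 66822 / 129 = 518.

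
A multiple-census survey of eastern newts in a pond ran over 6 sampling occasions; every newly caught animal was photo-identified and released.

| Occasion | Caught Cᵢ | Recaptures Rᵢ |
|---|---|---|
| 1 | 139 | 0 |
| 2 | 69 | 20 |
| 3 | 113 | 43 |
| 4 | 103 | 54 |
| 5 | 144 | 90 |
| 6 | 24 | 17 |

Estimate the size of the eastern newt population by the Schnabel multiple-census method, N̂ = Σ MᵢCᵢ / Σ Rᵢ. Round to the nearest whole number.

Marked at large before each occasion: Mᵢ = Σⱼ<ᵢ (Cⱼ − Rⱼ) → M1=0, M2=139, M3=188, M4=258, M5=307, M6=361
Σ MᵢCᵢ = 0·139 + 139·69 + 188·113 + 258·103 + 307·144 + 361·24 = 0 + 9591 + 21244 + 26574 + 44208 + 8664 = 110281
Σ Rᵢ = 0 + 20 + 43 + 54 + 90 + 17 = 224
N̂ = 110281 / 224 ≈ 492.3 → 492

N ≈ 492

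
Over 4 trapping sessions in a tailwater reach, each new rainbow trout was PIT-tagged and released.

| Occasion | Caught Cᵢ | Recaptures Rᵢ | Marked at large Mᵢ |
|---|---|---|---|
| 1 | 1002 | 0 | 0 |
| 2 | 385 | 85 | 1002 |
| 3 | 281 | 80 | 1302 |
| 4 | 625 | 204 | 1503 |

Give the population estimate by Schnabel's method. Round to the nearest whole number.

N ≈ 4583

Σ MᵢCᵢ = 0·1002 + 1002·385 + 1302·281 + 1503·625 = 0 + 385770 + 365862 + 939375 = 1691007
Σ Rᵢ = 0 + 85 + 80 + 204 = 369
N̂ = 1691007 / 369 ≈ 4582.7 → 4583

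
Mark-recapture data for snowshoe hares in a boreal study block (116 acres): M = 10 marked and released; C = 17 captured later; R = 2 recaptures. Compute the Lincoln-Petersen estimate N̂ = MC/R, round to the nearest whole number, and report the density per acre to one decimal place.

N̂ = 10·17/2 = 170/2 = 85
Density = N̂ / area = 85 / 116 ≈ 0.73 → 0.7 per acre

density ≈ 0.7 snowshoe hares per acre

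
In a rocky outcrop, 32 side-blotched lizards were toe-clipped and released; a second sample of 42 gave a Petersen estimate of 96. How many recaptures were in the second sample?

R = 14

From N = M·C/R: R = M·C / N = 32·42 / 96 = 1344 / 96 = 14.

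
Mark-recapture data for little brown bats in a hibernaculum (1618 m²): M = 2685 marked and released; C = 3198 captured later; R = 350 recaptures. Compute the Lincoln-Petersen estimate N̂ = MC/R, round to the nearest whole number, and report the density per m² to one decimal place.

N̂ = 2685·3198/350 = 8586630/350 ≈ 24533.2 → 24533
Density = N̂ / area = 24533 / 1618 ≈ 15.16 → 15.2 per m²

density ≈ 15.2 little brown bats per m²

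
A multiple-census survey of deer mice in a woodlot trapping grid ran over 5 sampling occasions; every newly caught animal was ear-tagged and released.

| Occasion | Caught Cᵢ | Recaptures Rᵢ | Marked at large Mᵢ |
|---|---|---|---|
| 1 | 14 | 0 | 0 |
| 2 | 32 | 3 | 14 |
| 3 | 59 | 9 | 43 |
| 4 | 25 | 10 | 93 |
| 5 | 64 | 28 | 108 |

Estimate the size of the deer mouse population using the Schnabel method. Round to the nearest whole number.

Σ MᵢCᵢ = 0·14 + 14·32 + 43·59 + 93·25 + 108·64 = 0 + 448 + 2537 + 2325 + 6912 = 12222
Σ Rᵢ = 0 + 3 + 9 + 10 + 28 = 50
N̂ = 12222 / 50 ≈ 244.4 → 244

N ≈ 244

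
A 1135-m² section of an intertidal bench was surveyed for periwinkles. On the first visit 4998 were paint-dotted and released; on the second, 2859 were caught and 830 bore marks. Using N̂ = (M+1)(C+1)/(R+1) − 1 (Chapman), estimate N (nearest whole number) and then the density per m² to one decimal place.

N̂ = 4999·2860/831 − 1 = 14297140/831 − 1 ≈ 17203.7 → 17204
Density = N̂ / area = 17204 / 1135 ≈ 15.16 → 15.2 per m²

density ≈ 15.2 periwinkles per m²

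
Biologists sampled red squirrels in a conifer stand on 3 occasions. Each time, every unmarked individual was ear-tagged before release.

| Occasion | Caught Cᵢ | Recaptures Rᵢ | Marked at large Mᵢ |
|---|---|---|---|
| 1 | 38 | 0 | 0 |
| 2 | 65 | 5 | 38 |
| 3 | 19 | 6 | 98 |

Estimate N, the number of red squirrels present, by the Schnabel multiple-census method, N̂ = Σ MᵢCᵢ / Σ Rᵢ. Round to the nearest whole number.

Σ MᵢCᵢ = 0·38 + 38·65 + 98·19 = 0 + 2470 + 1862 = 4332
Σ Rᵢ = 0 + 5 + 6 = 11
N̂ = 4332 / 11 ≈ 393.8 → 394

N ≈ 394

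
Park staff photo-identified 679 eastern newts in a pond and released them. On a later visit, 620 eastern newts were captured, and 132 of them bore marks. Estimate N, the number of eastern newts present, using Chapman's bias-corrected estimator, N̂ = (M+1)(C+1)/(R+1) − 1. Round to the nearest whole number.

N ≈ 3174

N̂ = (679+1)(620+1)/(132+1) − 1 = 680·621/133 − 1
= 422280/133 − 1 ≈ 3175.0 − 1 ≈ 3174.0 → 3174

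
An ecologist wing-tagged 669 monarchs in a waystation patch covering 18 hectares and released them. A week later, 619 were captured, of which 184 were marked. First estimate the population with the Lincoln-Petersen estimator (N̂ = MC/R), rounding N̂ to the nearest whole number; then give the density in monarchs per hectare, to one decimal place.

N̂ = 669·619/184 = 414111/184 ≈ 2250.6 → 2251
Density = N̂ / area = 2251 / 18 ≈ 125.06 → 125.1 per hectare

density ≈ 125.1 monarchs per hectare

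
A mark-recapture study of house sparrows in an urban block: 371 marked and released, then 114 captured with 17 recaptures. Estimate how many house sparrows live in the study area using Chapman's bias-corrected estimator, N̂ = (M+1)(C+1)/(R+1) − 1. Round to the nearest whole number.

N ≈ 2376

N̂ = (371+1)(114+1)/(17+1) − 1 = 372·115/18 − 1
= 42780/18 − 1 ≈ 2376.7 − 1 ≈ 2375.7 → 2376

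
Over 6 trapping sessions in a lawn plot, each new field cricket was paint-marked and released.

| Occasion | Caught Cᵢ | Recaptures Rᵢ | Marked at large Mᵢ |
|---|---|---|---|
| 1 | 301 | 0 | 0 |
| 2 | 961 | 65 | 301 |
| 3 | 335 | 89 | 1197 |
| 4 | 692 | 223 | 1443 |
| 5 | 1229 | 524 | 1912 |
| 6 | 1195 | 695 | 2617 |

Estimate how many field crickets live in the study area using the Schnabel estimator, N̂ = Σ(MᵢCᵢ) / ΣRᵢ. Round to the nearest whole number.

N ≈ 4490

Σ MᵢCᵢ = 0·301 + 301·961 + 1197·335 + 1443·692 + 1912·1229 + 2617·1195 = 0 + 289261 + 400995 + 998556 + 2349848 + 3127315 = 7165975
Σ Rᵢ = 0 + 65 + 89 + 223 + 524 + 695 = 1596
N̂ = 7165975 / 1596 ≈ 4490.0 → 4490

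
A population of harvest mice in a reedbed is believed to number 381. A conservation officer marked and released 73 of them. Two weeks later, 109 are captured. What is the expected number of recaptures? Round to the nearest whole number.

expected recaptures ≈ 21

Expected recaptures E[R] = M·C / N.
E[R] = 73 × 109 / 381 = 7957 / 381 ≈ 20.9 → 21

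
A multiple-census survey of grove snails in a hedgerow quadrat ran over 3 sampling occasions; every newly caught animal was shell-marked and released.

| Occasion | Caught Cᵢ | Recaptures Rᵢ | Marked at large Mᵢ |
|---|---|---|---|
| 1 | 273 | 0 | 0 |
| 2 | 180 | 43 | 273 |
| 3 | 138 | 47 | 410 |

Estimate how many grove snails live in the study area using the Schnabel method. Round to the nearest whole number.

N ≈ 1175

Σ MᵢCᵢ = 0·273 + 273·180 + 410·138 = 0 + 49140 + 56580 = 105720
Σ Rᵢ = 0 + 43 + 47 = 90
N̂ = 105720 / 90 ≈ 1174.7 → 1175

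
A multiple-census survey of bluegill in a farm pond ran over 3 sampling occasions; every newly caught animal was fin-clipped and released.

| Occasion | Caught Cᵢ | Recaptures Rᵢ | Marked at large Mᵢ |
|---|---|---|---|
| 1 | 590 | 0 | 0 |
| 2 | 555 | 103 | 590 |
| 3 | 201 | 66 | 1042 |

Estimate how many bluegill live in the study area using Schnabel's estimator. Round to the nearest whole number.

Σ MᵢCᵢ = 0·590 + 590·555 + 1042·201 = 0 + 327450 + 209442 = 536892
Σ Rᵢ = 0 + 103 + 66 = 169
N̂ = 536892 / 169 ≈ 3176.9 → 3177

N ≈ 3177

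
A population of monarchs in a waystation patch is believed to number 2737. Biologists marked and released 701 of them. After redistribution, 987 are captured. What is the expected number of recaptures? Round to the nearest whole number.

The marked fraction of the population is 701/2737, so in a sample of 987 expect C·(M/N) marked.
E[R] = 701 × 987 / 2737 = 691887 / 2737 ≈ 252.8 → 253

expected recaptures ≈ 253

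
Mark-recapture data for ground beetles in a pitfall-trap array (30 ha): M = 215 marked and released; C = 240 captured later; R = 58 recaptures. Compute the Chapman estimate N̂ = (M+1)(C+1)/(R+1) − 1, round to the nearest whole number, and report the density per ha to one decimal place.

density ≈ 29.4 ground beetles per ha

N̂ = 216·241/59 − 1 = 52056/59 − 1 ≈ 881.3 → 881
Density = N̂ / area = 881 / 30 ≈ 29.37 → 29.4 per ha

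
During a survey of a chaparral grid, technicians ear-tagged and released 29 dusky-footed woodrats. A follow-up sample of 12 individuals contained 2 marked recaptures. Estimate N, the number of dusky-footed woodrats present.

N = 174

N = (29 × 12) / 2 = 348 / 2 = 174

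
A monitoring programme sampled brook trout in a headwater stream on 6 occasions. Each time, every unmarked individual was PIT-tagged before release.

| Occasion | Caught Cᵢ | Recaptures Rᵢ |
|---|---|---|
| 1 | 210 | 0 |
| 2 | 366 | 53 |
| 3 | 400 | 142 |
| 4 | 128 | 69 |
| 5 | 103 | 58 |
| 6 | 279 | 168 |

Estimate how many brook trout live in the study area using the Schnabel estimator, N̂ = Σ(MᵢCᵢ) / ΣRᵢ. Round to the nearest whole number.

N ≈ 1468

Marked at large before each occasion: Mᵢ = Σⱼ<ᵢ (Cⱼ − Rⱼ) → M1=0, M2=210, M3=523, M4=781, M5=840, M6=885
Σ MᵢCᵢ = 0·210 + 210·366 + 523·400 + 781·128 + 840·103 + 885·279 = 0 + 76860 + 209200 + 99968 + 86520 + 246915 = 719463
Σ Rᵢ = 0 + 53 + 142 + 69 + 58 + 168 = 490
N̂ = 719463 / 490 ≈ 1468.3 → 1468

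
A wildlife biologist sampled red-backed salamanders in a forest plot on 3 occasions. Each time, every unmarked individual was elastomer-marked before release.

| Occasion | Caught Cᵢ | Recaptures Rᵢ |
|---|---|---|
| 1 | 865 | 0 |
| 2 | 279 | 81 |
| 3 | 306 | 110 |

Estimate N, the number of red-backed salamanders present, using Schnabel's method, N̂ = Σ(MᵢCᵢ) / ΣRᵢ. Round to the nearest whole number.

N ≈ 2967

Marked at large before each occasion: Mᵢ = Σⱼ<ᵢ (Cⱼ − Rⱼ) → M1=0, M2=865, M3=1063
Σ MᵢCᵢ = 0·865 + 865·279 + 1063·306 = 0 + 241335 + 325278 = 566613
Σ Rᵢ = 0 + 81 + 110 = 191
N̂ = 566613 / 191 ≈ 2966.6 → 2967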